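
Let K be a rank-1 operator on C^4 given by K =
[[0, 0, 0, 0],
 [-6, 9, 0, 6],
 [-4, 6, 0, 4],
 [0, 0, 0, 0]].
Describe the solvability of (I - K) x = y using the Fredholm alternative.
(I - K) is invertible (det(I - K) = -8 ≠ 0), so for every y in C^4 the equation (I - K) x = y has a unique solution.

K has rank 1, so it is an outer product K = u v^T: every row of K is a multiple of one row vector. Reading off the entries, u = (0, 3, 2, 0) and v = (-2, 3, 0, 2) (row i of K equals u_i·v^T). A rank-one matrix u v^T satisfies K u = u (v·u) and kills the (3)-dimensional subspace v^⊥, so its characteristic polynomial is lambda^3 (lambda - v·u) with v·u = tr K = 9. Hence the eigenvalues of I - K are 1 (multiplicity 3) and 1 - (9) = -8, so det(I - K) = -8. (Direct check: I - K =
[[1, 0, 0, 0],
 [6, -8, 0, -6],
 [4, -6, 1, -4],
 [0, 0, 0, 1]]
has determinant -8.) The finite-dimensional Fredholm alternative says: either (I - K) is invertible, or ker(I - K) ≠ {0} and then range(I - K) = ker((I - K)^*)^⊥, with dim ker(I - K) = dim ker((I - K)^*). Since det(I - K) ≠ 0, 1 is not an eigenvalue of K and ker(I - K) = {0}, so we are in the first case: for every y there is a unique x = (I - K)^(-1) y. Explicitly, by the Sherman–Morrison formula, (I - u v^T)^(-1) = I + u v^T/(1 - v·u), i.e. (I - K)^(-1) = I + K/(-8).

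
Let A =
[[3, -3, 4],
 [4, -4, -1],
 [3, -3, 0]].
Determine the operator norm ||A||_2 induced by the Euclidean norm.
||A||_2 = sqrt((85 + sqrt(3113))/2) ≈ 8.3903 (= sqrt(largest eigenvalue of A^T A))

||A||_2 = sigma_max(A) = sqrt(lambda_max(A^T A)). Form the symmetric matrix M = A^T A =
[[34, -34, 8],
 [-34, 34, -8],
 [8, -8, 17]].
Its characteristic polynomial (trace, sum of principal 2x2 minors, determinant of M give the coefficients) is
  p(λ) = det(λ I - M) = λ^3 - 85λ^2 + 1028λ.
The constant term is 0, so λ = 0 is a root. Dividing out λ leaves p(λ) = λ(λ^2 - 85λ + 1028). For λ^2 - 85λ + 1028 the discriminant is 3113. It is nonnegative but not a perfect square, so the roots are real and irrational: λ = (85 ± sqrt(3113))/2 ≈ 70.3971, 14.6029.
So the eigenvalues of A^T A are ≈ 0, 14.6029, 70.3971 (all ≥ 0, as they must be for A^T A). The largest is λ_max = (85 + sqrt(3113))/2 ≈ 70.3971, hence ||A||_2 = sqrt(λ_max) = sqrt((85 + sqrt(3113))/2) ≈ 8.3903.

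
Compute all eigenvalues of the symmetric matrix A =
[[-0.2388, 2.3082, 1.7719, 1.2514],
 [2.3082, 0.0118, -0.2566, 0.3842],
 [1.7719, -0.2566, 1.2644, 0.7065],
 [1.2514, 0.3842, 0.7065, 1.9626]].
sigma(A) ≈ {-3, 1, 4} (1 with multiplicity 2)

A is real symmetric, so its spectrum consists of real eigenvalues. Expanding the characteristic polynomial of the displayed matrix gives
  det(λ I - A) = p(λ) = λ^4 + (-3)λ^3 + (-9)λ^2 + (23)λ + (-12).
Solving p(λ) = 0 yields eigenvalues ≈ -3, 1, 1, 4. (A is shown rounded to 4 decimals, so these recover the underlying integer eigenvalues to within that precision.)
Verification: the trace of A = 3 equals the sum of eigenvalues 3, and det(A) ≈ -11.9999 matches the eigenvalue product -12.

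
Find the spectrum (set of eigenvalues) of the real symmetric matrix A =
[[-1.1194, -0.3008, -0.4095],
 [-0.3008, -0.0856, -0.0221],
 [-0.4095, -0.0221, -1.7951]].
sigma(A) ≈ {-2, -1, 0}

A is real symmetric, so its spectrum consists of real eigenvalues. Expanding the characteristic polynomial of the displayed matrix gives
  det(λ I - A) = p(λ) = λ^3 + (3)λ^2 + (2)λ + (0).
Solving p(λ) = 0 yields eigenvalues ≈ -2, -1, 0. (A is shown rounded to 4 decimals, so these recover the underlying integer eigenvalues to within that precision.)
Verification: the trace of A = -3 equals the sum of eigenvalues -3, and det(A) ≈ -0.0001 matches the eigenvalue product 0.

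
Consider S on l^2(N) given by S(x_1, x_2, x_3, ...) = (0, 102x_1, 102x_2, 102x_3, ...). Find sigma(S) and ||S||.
sigma(S) = closed disk {z in C : |z| ≤ 102}; ||S|| = 102

Note S = 102·U where U is the unit right shift (U x)_k = x_{k-1} (with x_0 := 0); so ||S|| = 102||U|| and sigma(S) = 102·sigma(U). ||S x||^2 = sum_{k≥1} |102x_k|^2 = 10404||x||^2, so ||S|| = 102 and sigma(S) ⊂ {|z| ≤ 102}. For any |lambda| < 102, the equation (S - lambda I) x = 0 forces x_1 = 0, then 102x_k = lambda x_{k+1} ⇒ x = 0, so S has no eigenvalues. But (S - lambda I) is not surjective for |lambda| < 102: solving (S - lambda I) x = e_1 would require x_n proportional to (lambda/102)^(-n), which is not in l^2. So every |lambda| < 102 lies in the residual spectrum. The boundary |lambda| = 102 is in the approximate point spectrum (the spectrum is closed). Hence sigma(S) is the closed disk of radius 102.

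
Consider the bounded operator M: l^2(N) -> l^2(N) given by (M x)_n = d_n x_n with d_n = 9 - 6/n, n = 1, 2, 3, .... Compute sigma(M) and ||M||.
sigma(M) = {9 - 6/n : n ≥ 1} ∪ {9}; ||M|| = 9

A bounded diagonal operator on l^2 with diagonal entries d_n has spectrum equal to the closure of {d_n : n ≥ 1}: every d_n is an eigenvalue (with eigenvector e_n), so {d_n} ⊂ sigma(M); the spectrum is closed, so its closure is too; and for lambda not in the closure, (M - lambda I) has bounded inverse (the diagonal entries 1/(d_n - lambda) are bounded). For our sequence d_n = 9 - 6/n, n = 1, 2, 3, ...:
  - {d_n} = {9 - 6/n : n ≥ 1}; the only limit point is 9
  - closure = {9 - 6/n : n ≥ 1} ∪ {9}
For the norm: a diagonal operator has ||M|| = sup_n |d_n|. Here d_n = 9 - 6/n increases monotonically from d_1 = 3 toward 9, with all terms in [3, 9); so sup_n |d_n| = 9 (the supremum is the limit, not attained). So ||M|| = 9.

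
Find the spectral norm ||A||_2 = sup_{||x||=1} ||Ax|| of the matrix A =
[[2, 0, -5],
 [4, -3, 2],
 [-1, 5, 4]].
||A||_2 = sqrt((91 + sqrt(885))/2) ≈ 7.7701 (= sqrt(largest eigenvalue of A^T A))

||A||_2 = sigma_max(A) = sqrt(lambda_max(A^T A)). Form the symmetric matrix M = A^T A =
[[21, -17, -6],
 [-17, 34, 14],
 [-6, 14, 45]].
Its characteristic polynomial (trace, sum of principal 2x2 minors, determinant of M give the coefficients) is
  p(λ) = det(λ I - M) = λ^3 - 100λ^2 + 2668λ - 16641.
By the rational root theorem any rational root is an integer divisor of 16641. Testing λ = 9: p(9) = 729 - 8100 + 24012 - 16641 = 0, so λ = 9 is a root. Dividing out (λ - 9) leaves p(λ) = (λ - 9)(λ^2 - 91λ + 1849). For λ^2 - 91λ + 1849 the discriminant is 885. It is nonnegative but not a perfect square, so the roots are real and irrational: λ = (91 ± sqrt(885))/2 ≈ 60.3745, 30.6255.
So the eigenvalues of A^T A are ≈ 9, 30.6255, 60.3745 (all ≥ 0, as they must be for A^T A). The largest is λ_max = (91 + sqrt(885))/2 ≈ 60.3745, hence ||A||_2 = sqrt(λ_max) = sqrt((91 + sqrt(885))/2) ≈ 7.7701.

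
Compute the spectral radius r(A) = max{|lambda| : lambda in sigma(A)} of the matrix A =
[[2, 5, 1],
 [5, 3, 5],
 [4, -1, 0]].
r(A) ≈ 8.4389

The eigenvalues of A are the roots of its characteristic polynomial. With M = A (coefficients from the trace, the sum of principal 2x2 minors, and det A):
  p(λ) = det(λ I - M) = λ^3 - 5λ^2 - 18λ - 93.
No integer candidate from the rational root theorem (±divisors of 93) is a root, so the roots are irrational. The cubic discriminant is Δ = -399255 < 0, so there is one real root and a complex-conjugate pair. p(8) = -45 and p(9) = 69 have opposite signs, so a root lies in (8, 9); Newton's method refines it to λ ≈ 8.4389. Dividing out (λ - (8.4389)) leaves approximately λ^2 + 3.4389λ + 11.0204. For λ^2 + 3.4389λ + 11.0204 the discriminant is -32.2557. It is negative, so the remaining roots are the complex-conjugate pair λ ≈ -1.7194 ± 2.8397i. Their product equals the constant term, so |λ|^2 ≈ 11.0204 and |λ| ≈ 3.3197.
Thus the eigenvalues (to 4 decimals) are 8.4389 (modulus 8.4389); -1.7194 ± 2.8397i (modulus 3.3197). The spectral radius is the largest modulus: r(A) ≈ 8.4389. (Cross-check: r(A) ≤ ||A||_2 ≈ 9.0446; equality holds whenever A is normal, though it can also hold for some non-normal A.)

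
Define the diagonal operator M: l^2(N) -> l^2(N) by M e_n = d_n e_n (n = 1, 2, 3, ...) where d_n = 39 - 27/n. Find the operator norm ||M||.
||M|| = 39

For a diagonal operator on l^2 with entries d_n, ||M|| = sup_n |d_n|. Here d_1 = 12, d_2 = 51/2, ..., and d_n = 39 - 27/n increases monotonically toward 39. All terms lie in [12, 39), so |d_n| = d_n and the supremum is the limit 39, which is not attained by any individual d_n. Hence ||M|| = 39.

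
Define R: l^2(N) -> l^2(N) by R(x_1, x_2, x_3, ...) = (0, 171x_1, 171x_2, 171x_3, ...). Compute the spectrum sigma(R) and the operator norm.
sigma(R) = closed disk {z in C : |z| ≤ 171}; ||R|| = 171

Note R = 171·U where U is the unit right shift (U x)_k = x_{k-1} (with x_0 := 0); so ||R|| = 171||U|| and sigma(R) = 171·sigma(U). ||R x||^2 = sum_{k≥1} |171x_k|^2 = 29241||x||^2, so ||R|| = 171 and sigma(R) ⊂ {|z| ≤ 171}. For any |lambda| < 171, the equation (R - lambda I) x = 0 forces x_1 = 0, then 171x_k = lambda x_{k+1} ⇒ x = 0, so R has no eigenvalues. But (R - lambda I) is not surjective for |lambda| < 171: solving (R - lambda I) x = e_1 would require x_n proportional to (lambda/171)^(-n), which is not in l^2. So every |lambda| < 171 lies in the residual spectrum. The boundary |lambda| = 171 is in the approximate point spectrum (the spectrum is closed). Hence sigma(R) is the closed disk of radius 171.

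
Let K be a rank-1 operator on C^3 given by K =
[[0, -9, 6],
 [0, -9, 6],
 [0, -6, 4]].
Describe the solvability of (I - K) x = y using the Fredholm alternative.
(I - K) is invertible (det(I - K) = 6 ≠ 0), so for every y in C^3 the equation (I - K) x = y has a unique solution.

K has rank 1, so it is an outer product K = u v^T: every row of K is a multiple of one row vector. Reading off the entries, u = (3, 3, 2) and v = (0, -3, 2) (row i of K equals u_i·v^T). A rank-one matrix u v^T satisfies K u = u (v·u) and kills the (2)-dimensional subspace v^⊥, so its characteristic polynomial is lambda^2 (lambda - v·u) with v·u = tr K = -5. Hence the eigenvalues of I - K are 1 (multiplicity 2) and 1 - (-5) = 6, so det(I - K) = 6. (Direct check: I - K =
[[1, 9, -6],
 [0, 10, -6],
 [0, 6, -3]]
has determinant 6.) The finite-dimensional Fredholm alternative says: either (I - K) is invertible, or ker(I - K) ≠ {0} and then range(I - K) = ker((I - K)^*)^⊥, with dim ker(I - K) = dim ker((I - K)^*). Since det(I - K) ≠ 0, 1 is not an eigenvalue of K and ker(I - K) = {0}, so we are in the first case: for every y there is a unique x = (I - K)^(-1) y. Explicitly, by the Sherman–Morrison formula, (I - u v^T)^(-1) = I + u v^T/(1 - v·u), i.e. (I - K)^(-1) = I + K/(6).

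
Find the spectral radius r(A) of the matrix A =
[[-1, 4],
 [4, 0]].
r(A) = (1 + sqrt(65))/2 ≈ 4.5311

The eigenvalues of A are the roots of its characteristic polynomial. With M = A (coefficients from the trace and determinant):
  p(λ) = det(λ I - M) = λ^2 + λ - 16.
For λ^2 + λ - 16 the discriminant is 65. It is nonnegative but not a perfect square, so the roots are real and irrational: λ = (-1 ± sqrt(65))/2 ≈ 3.5311, -4.5311.
Thus the eigenvalues (to 4 decimals) are 3.5311 (modulus 3.5311); -4.5311 (modulus 4.5311). The spectral radius is the largest modulus: r(A) = (1 + sqrt(65))/2 ≈ 4.5311. (Cross-check: r(A) ≤ ||A||_2 ≈ 4.5311; equality holds whenever A is normal, though it can also hold for some non-normal A.)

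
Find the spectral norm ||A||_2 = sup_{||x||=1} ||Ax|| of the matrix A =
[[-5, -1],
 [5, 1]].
||A||_2 = sqrt(52) ≈ 7.2111 (= sqrt(largest eigenvalue of A^T A))

||A||_2 = sigma_max(A) = sqrt(lambda_max(A^T A)). Form the symmetric matrix M = A^T A =
[[50, 10],
 [10, 2]].
Its characteristic polynomial (trace, determinant of M give the coefficients) is
  p(λ) = det(λ I - M) = λ^2 - 52λ.
For λ^2 - 52λ the discriminant is 2704. It is a perfect square (52^2), so the roots are rational: λ = (52 ± 52)/2 = 52, 0.
So the eigenvalues of A^T A are ≈ 0, 52 (all ≥ 0, as they must be for A^T A). The largest is λ_max = 52, hence ||A||_2 = sqrt(λ_max) = sqrt(52) ≈ 7.2111.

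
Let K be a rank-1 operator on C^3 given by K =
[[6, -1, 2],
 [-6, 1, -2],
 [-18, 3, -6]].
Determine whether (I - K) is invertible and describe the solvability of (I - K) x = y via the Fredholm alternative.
(I - K) is singular (det(I - K) = 0, i.e. 1 ∈ sigma(K)). (I - K) x = y is solvable iff y ⊥ ker((I - K)^*) = span{(6, -1, 2)}, i.e. iff 6y_1 - y_2 + 2y_3 = 0. When solvable, the solutions are x = y + c·(1, -1, -3), c arbitrary (ker(I - K) = span{(1, -1, -3)}, dimension 1).

K has rank 1, so it is an outer product K = u v^T: every row of K is a multiple of one row vector. Reading off the entries, u = (1, -1, -3) and v = (6, -1, 2) (row i of K equals u_i·v^T). A rank-one matrix u v^T satisfies K u = u (v·u) and kills the (2)-dimensional subspace v^⊥, so its characteristic polynomial is lambda^2 (lambda - v·u) with v·u = tr K = 1. Hence the eigenvalues of I - K are 1 (multiplicity 2) and 1 - (1) = 0, so det(I - K) = 0. (Direct check: I - K =
[[-5, 1, -2],
 [6, 0, 2],
 [18, -3, 7]]
has determinant 0.) So 1 is an eigenvalue of K and (I - K) is not invertible. The finite-dimensional Fredholm alternative says: either (I - K) is invertible, or ker(I - K) ≠ {0} and then range(I - K) = ker((I - K)^*)^⊥, with dim ker(I - K) = dim ker((I - K)^*). We are in the second case, so we need both kernels. Kernel of I - K: (I - K) u = u - u (v·u) = u - u = 0, so ker(I - K) = span{u} = span{(1, -1, -3)} (it is exactly 1-dimensional because rank(I - K) = 2). Kernel of the adjoint: K is real, so (I - K)^* = I - K^T = I - v u^T, and (I - v u^T) v = v - v (u·v) = 0; hence ker((I - K)^*) = span{v} = span{(6, -1, 2)}. Therefore (I - K) x = y is solvable iff <y, v> = 0, i.e. iff 6y_1 - y_2 + 2y_3 = 0. When this holds, K y = u (v·y) = 0, so (I - K) y = y and x = y is a particular solution; the full solution set is the line x = y + c·u = y + c·(1, -1, -3), c ∈ C.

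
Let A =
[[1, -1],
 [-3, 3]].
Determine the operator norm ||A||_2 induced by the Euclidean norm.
||A||_2 = sqrt(20) ≈ 4.4721 (= sqrt(largest eigenvalue of A^T A))

||A||_2 = sigma_max(A) = sqrt(lambda_max(A^T A)). Form the symmetric matrix M = A^T A =
[[10, -10],
 [-10, 10]].
Its characteristic polynomial (trace, determinant of M give the coefficients) is
  p(λ) = det(λ I - M) = λ^2 - 20λ.
For λ^2 - 20λ the discriminant is 400. It is a perfect square (20^2), so the roots are rational: λ = (20 ± 20)/2 = 20, 0.
So the eigenvalues of A^T A are ≈ 0, 20 (all ≥ 0, as they must be for A^T A). The largest is λ_max = 20, hence ||A||_2 = sqrt(λ_max) = sqrt(20) ≈ 4.4721.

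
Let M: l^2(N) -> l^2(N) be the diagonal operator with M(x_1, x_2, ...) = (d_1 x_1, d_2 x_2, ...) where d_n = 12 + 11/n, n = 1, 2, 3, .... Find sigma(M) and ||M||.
sigma(M) = {12 + 11/n : n ≥ 1} ∪ {12}; ||M|| = 23

A bounded diagonal operator on l^2 with diagonal entries d_n has spectrum equal to the closure of {d_n : n ≥ 1}: every d_n is an eigenvalue (with eigenvector e_n), so {d_n} ⊂ sigma(M); the spectrum is closed, so its closure is too; and for lambda not in the closure, (M - lambda I) has bounded inverse (the diagonal entries 1/(d_n - lambda) are bounded). For our sequence d_n = 12 + 11/n, n = 1, 2, 3, ...:
  - {d_n} = {12 + 11/n : n ≥ 1}; the only limit point is 12
  - closure = {12 + 11/n : n ≥ 1} ∪ {12}
For the norm: a diagonal operator has ||M|| = sup_n |d_n|. Here d_n = 12 + 11/n is positive and decreasing, so sup_n |d_n| = d_1 = 12 + 11 = 23. So ||M|| = 23.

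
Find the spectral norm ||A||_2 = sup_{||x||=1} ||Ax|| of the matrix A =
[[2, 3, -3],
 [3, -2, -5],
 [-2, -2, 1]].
||A||_2 ≈ 7.1399 (= sqrt(largest eigenvalue of A^T A))

||A||_2 = sigma_max(A) = sqrt(lambda_max(A^T A)). Form the symmetric matrix M = A^T A =
[[17, 4, -23],
 [4, 17, -1],
 [-23, -1, 35]].
Its characteristic polynomial (trace, sum of principal 2x2 minors, determinant of M give the coefficients) is
  p(λ) = det(λ I - M) = λ^3 - 69λ^2 + 933λ - 729.
No integer candidate from the rational root theorem (±divisors of 729) is a root, so the roots are irrational. The cubic discriminant is Δ = 768207024 > 0, so there are three distinct real roots. p(0) = -729 and p(1) = 136 have opposite signs, so a root lies in (0, 1); Newton's method refines it to λ ≈ 0.8319. p(17) = 104 and p(18) = -459 have opposite signs, so a root lies in (17, 18); Newton's method refines it to λ ≈ 17.1893. p(50) = -1579 and p(51) = 36 have opposite signs, so a root lies in (50, 51); Newton's method refines it to λ ≈ 50.9788. Check (Vieta): the three roots sum to 69, matching tr M = 69.
So the eigenvalues of A^T A are ≈ 0.8319, 17.1893, 50.9788 (all ≥ 0, as they must be for A^T A). The largest is λ_max ≈ 50.9788, hence ||A||_2 = sqrt(λ_max) ≈ 7.1399.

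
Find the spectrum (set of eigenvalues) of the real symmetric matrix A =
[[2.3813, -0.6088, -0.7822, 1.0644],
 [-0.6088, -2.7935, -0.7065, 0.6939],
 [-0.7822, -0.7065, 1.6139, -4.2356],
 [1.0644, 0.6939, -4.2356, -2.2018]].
sigma(A) ≈ {-5, -3, 2, 5}

A is real symmetric, so its spectrum consists of real eigenvalues. Expanding the characteristic polynomial of the displayed matrix gives
  det(λ I - A) = p(λ) = λ^4 + (1)λ^3 + (-31)λ^2 + (-25.0015)λ + (149.9962).
Solving p(λ) = 0 yields eigenvalues ≈ -5, -3, 2, 5. (A is shown rounded to 4 decimals, so these recover the underlying integer eigenvalues to within that precision.)
Verification: the trace of A = -1 equals the sum of eigenvalues -1, and det(A) ≈ 149.9962 matches the eigenvalue product 150.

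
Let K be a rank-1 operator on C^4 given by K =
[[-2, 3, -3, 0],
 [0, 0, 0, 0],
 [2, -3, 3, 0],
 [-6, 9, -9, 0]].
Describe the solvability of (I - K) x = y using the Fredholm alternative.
(I - K) is singular (det(I - K) = 0, i.e. 1 ∈ sigma(K)). (I - K) x = y is solvable iff y ⊥ ker((I - K)^*) = span{(-2, 3, -3, 0)}, i.e. iff -2y_1 + 3y_2 - 3y_3 = 0. When solvable, the solutions are x = y + c·(1, 0, -1, 3), c arbitrary (ker(I - K) = span{(1, 0, -1, 3)}, dimension 1).

K has rank 1, so it is an outer product K = u v^T: every row of K is a multiple of one row vector. Reading off the entries, u = (1, 0, -1, 3) and v = (-2, 3, -3, 0) (row i of K equals u_i·v^T). A rank-one matrix u v^T satisfies K u = u (v·u) and kills the (3)-dimensional subspace v^⊥, so its characteristic polynomial is lambda^3 (lambda - v·u) with v·u = tr K = 1. Hence the eigenvalues of I - K are 1 (multiplicity 3) and 1 - (1) = 0, so det(I - K) = 0. (Direct check: I - K =
[[3, -3, 3, 0],
 [0, 1, 0, 0],
 [-2, 3, -2, 0],
 [6, -9, 9, 1]]
has determinant 0.) So 1 is an eigenvalue of K and (I - K) is not invertible. The finite-dimensional Fredholm alternative says: either (I - K) is invertible, or ker(I - K) ≠ {0} and then range(I - K) = ker((I - K)^*)^⊥, with dim ker(I - K) = dim ker((I - K)^*). We are in the second case, so we need both kernels. Kernel of I - K: (I - K) u = u - u (v·u) = u - u = 0, so ker(I - K) = span{u} = span{(1, 0, -1, 3)} (it is exactly 1-dimensional because rank(I - K) = 3). Kernel of the adjoint: K is real, so (I - K)^* = I - K^T = I - v u^T, and (I - v u^T) v = v - v (u·v) = 0; hence ker((I - K)^*) = span{v} = span{(-2, 3, -3, 0)}. Therefore (I - K) x = y is solvable iff <y, v> = 0, i.e. iff -2y_1 + 3y_2 - 3y_3 = 0. When this holds, K y = u (v·y) = 0, so (I - K) y = y and x = y is a particular solution; the full solution set is the line x = y + c·u = y + c·(1, 0, -1, 3), c ∈ C.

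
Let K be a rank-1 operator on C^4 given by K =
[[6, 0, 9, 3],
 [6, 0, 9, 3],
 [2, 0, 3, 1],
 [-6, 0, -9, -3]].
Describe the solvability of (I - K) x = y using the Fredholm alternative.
(I - K) is invertible (det(I - K) = -5 ≠ 0), so for every y in C^4 the equation (I - K) x = y has a unique solution.

K has rank 1, so it is an outer product K = u v^T: every row of K is a multiple of one row vector. Reading off the entries, u = (-3, -3, -1, 3) and v = (-2, 0, -3, -1) (row i of K equals u_i·v^T). A rank-one matrix u v^T satisfies K u = u (v·u) and kills the (3)-dimensional subspace v^⊥, so its characteristic polynomial is lambda^3 (lambda - v·u) with v·u = tr K = 6. Hence the eigenvalues of I - K are 1 (multiplicity 3) and 1 - (6) = -5, so det(I - K) = -5. (Direct check: I - K =
[[-5, 0, -9, -3],
 [-6, 1, -9, -3],
 [-2, 0, -2, -1],
 [6, 0, 9, 4]]
has determinant -5.) The finite-dimensional Fredholm alternative says: either (I - K) is invertible, or ker(I - K) ≠ {0} and then range(I - K) = ker((I - K)^*)^⊥, with dim ker(I - K) = dim ker((I - K)^*). Since det(I - K) ≠ 0, 1 is not an eigenvalue of K and ker(I - K) = {0}, so we are in the first case: for every y there is a unique x = (I - K)^(-1) y. Explicitly, by the Sherman–Morrison formula, (I - u v^T)^(-1) = I + u v^T/(1 - v·u), i.e. (I - K)^(-1) = I + K/(-5).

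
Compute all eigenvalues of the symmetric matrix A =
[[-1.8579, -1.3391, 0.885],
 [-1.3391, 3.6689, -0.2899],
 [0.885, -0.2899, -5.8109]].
sigma(A) ≈ {-6, -2, 4}

A is real symmetric, so its spectrum consists of real eigenvalues. Expanding the characteristic polynomial of the displayed matrix gives
  det(λ I - A) = p(λ) = λ^3 + (4)λ^2 + (-20)λ + (-48).
Solving p(λ) = 0 yields eigenvalues ≈ -6, -2, 4. (A is shown rounded to 4 decimals, so these recover the underlying integer eigenvalues to within that precision.)
Verification: the trace of A = -4 equals the sum of eigenvalues -4, and det(A) ≈ 47.9994 matches the eigenvalue product 48.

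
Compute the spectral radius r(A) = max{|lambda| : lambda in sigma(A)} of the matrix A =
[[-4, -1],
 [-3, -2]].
r(A) = 5

The eigenvalues of A are the roots of its characteristic polynomial. With M = A (coefficients from the trace and determinant):
  p(λ) = det(λ I - M) = λ^2 + 6λ + 5.
For λ^2 + 6λ + 5 the discriminant is 16. It is a perfect square (4^2), so the roots are rational: λ = (-6 ± 4)/2 = -1, -5.
Thus the eigenvalues (to 4 decimals) are -1 (modulus 1); -5 (modulus 5). The spectral radius is the largest modulus: r(A) = 5. (Cross-check: r(A) ≤ ||A||_2 ≈ 5.3983; equality holds whenever A is normal, though it can also hold for some non-normal A.)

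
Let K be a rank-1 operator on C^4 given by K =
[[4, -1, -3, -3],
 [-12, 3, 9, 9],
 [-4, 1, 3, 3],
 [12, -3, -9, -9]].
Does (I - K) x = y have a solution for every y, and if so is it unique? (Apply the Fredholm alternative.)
(I - K) is singular (det(I - K) = 0, i.e. 1 ∈ sigma(K)). (I - K) x = y is solvable iff y ⊥ ker((I - K)^*) = span{(4, -1, -3, -3)}, i.e. iff 4y_1 - y_2 - 3y_3 - 3y_4 = 0. When solvable, the solutions are x = y + c·(1, -3, -1, 3), c arbitrary (ker(I - K) = span{(1, -3, -1, 3)}, dimension 1).

K has rank 1, so it is an outer product K = u v^T: every row of K is a multiple of one row vector. Reading off the entries, u = (1, -3, -1, 3) and v = (4, -1, -3, -3) (row i of K equals u_i·v^T). A rank-one matrix u v^T satisfies K u = u (v·u) and kills the (3)-dimensional subspace v^⊥, so its characteristic polynomial is lambda^3 (lambda - v·u) with v·u = tr K = 1. Hence the eigenvalues of I - K are 1 (multiplicity 3) and 1 - (1) = 0, so det(I - K) = 0. (Direct check: I - K =
[[-3, 1, 3, 3],
 [12, -2, -9, -9],
 [4, -1, -2, -3],
 [-12, 3, 9, 10]]
has determinant 0.) So 1 is an eigenvalue of K and (I - K) is not invertible. The finite-dimensional Fredholm alternative says: either (I - K) is invertible, or ker(I - K) ≠ {0} and then range(I - K) = ker((I - K)^*)^⊥, with dim ker(I - K) = dim ker((I - K)^*). We are in the second case, so we need both kernels. Kernel of I - K: (I - K) u = u - u (v·u) = u - u = 0, so ker(I - K) = span{u} = span{(1, -3, -1, 3)} (it is exactly 1-dimensional because rank(I - K) = 3). Kernel of the adjoint: K is real, so (I - K)^* = I - K^T = I - v u^T, and (I - v u^T) v = v - v (u·v) = 0; hence ker((I - K)^*) = span{v} = span{(4, -1, -3, -3)}. Therefore (I - K) x = y is solvable iff <y, v> = 0, i.e. iff 4y_1 - y_2 - 3y_3 - 3y_4 = 0. When this holds, K y = u (v·y) = 0, so (I - K) y = y and x = y is a particular solution; the full solution set is the line x = y + c·u = y + c·(1, -3, -1, 3), c ∈ C.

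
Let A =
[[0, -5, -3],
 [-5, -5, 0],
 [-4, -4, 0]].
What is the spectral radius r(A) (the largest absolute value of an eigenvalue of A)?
r(A) = (5 + sqrt(173))/2 ≈ 9.0765

The eigenvalues of A are the roots of its characteristic polynomial. With M = A (coefficients from the trace, the sum of principal 2x2 minors, and det A):
  p(λ) = det(λ I - M) = λ^3 + 5λ^2 - 37λ.
The constant term is 0, so λ = 0 is a root. Dividing out λ leaves p(λ) = λ(λ^2 + 5λ - 37). For λ^2 + 5λ - 37 the discriminant is 173. It is nonnegative but not a perfect square, so the roots are real and irrational: λ = (-5 ± sqrt(173))/2 ≈ 4.0765, -9.0765.
Thus the eigenvalues (to 4 decimals) are 4.0765 (modulus 4.0765); -9.0765 (modulus 9.0765); 0 (modulus 0). The spectral radius is the largest modulus: r(A) = (5 + sqrt(173))/2 ≈ 9.0765. (Cross-check: r(A) ≤ ||A||_2 ≈ 9.9001; equality holds whenever A is normal, though it can also hold for some non-normal A.)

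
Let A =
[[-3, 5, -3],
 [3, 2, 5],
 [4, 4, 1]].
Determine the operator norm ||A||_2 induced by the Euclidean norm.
||A||_2 ≈ 7.9678 (= sqrt(largest eigenvalue of A^T A))

||A||_2 = sigma_max(A) = sqrt(lambda_max(A^T A)). Form the symmetric matrix M = A^T A =
[[34, 7, 28],
 [7, 45, -1],
 [28, -1, 35]].
Its characteristic polynomial (trace, sum of principal 2x2 minors, determinant of M give the coefficients) is
  p(λ) = det(λ I - M) = λ^3 - 114λ^2 + 3461λ - 16129.
No integer candidate from the rational root theorem (±divisors of 16129) is a root, so the roots are irrational. The cubic discriminant is Δ = 1782722569 > 0, so there are three distinct real roots. p(5) = -1549 and p(6) = 749 have opposite signs, so a root lies in (5, 6); Newton's method refines it to λ ≈ 5.6646. p(44) = 635 and p(45) = -109 have opposite signs, so a root lies in (44, 45); Newton's method refines it to λ ≈ 44.8501. p(63) = -505 and p(64) = 575 have opposite signs, so a root lies in (63, 64); Newton's method refines it to λ ≈ 63.4853. Check (Vieta): the three roots sum to 114, matching tr M = 114.
So the eigenvalues of A^T A are ≈ 5.6646, 44.8501, 63.4853 (all ≥ 0, as they must be for A^T A). The largest is λ_max ≈ 63.4853, hence ||A||_2 = sqrt(λ_max) ≈ 7.9678.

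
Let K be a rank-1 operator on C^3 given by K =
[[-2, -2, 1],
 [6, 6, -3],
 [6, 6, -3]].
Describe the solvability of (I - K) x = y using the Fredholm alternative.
(I - K) is singular (det(I - K) = 0, i.e. 1 ∈ sigma(K)). (I - K) x = y is solvable iff y ⊥ ker((I - K)^*) = span{(2, 2, -1)}, i.e. iff 2y_1 + 2y_2 - y_3 = 0. When solvable, the solutions are x = y + c·(-1, 3, 3), c arbitrary (ker(I - K) = span{(-1, 3, 3)}, dimension 1).

K has rank 1, so it is an outer product K = u v^T: every row of K is a multiple of one row vector. Reading off the entries, u = (-1, 3, 3) and v = (2, 2, -1) (row i of K equals u_i·v^T). A rank-one matrix u v^T satisfies K u = u (v·u) and kills the (2)-dimensional subspace v^⊥, so its characteristic polynomial is lambda^2 (lambda - v·u) with v·u = tr K = 1. Hence the eigenvalues of I - K are 1 (multiplicity 2) and 1 - (1) = 0, so det(I - K) = 0. (Direct check: I - K =
[[3, 2, -1],
 [-6, -5, 3],
 [-6, -6, 4]]
has determinant 0.) So 1 is an eigenvalue of K and (I - K) is not invertible. The finite-dimensional Fredholm alternative says: either (I - K) is invertible, or ker(I - K) ≠ {0} and then range(I - K) = ker((I - K)^*)^⊥, with dim ker(I - K) = dim ker((I - K)^*). We are in the second case, so we need both kernels. Kernel of I - K: (I - K) u = u - u (v·u) = u - u = 0, so ker(I - K) = span{u} = span{(-1, 3, 3)} (it is exactly 1-dimensional because rank(I - K) = 2). Kernel of the adjoint: K is real, so (I - K)^* = I - K^T = I - v u^T, and (I - v u^T) v = v - v (u·v) = 0; hence ker((I - K)^*) = span{v} = span{(2, 2, -1)}. Therefore (I - K) x = y is solvable iff <y, v> = 0, i.e. iff 2y_1 + 2y_2 - y_3 = 0. When this holds, K y = u (v·y) = 0, so (I - K) y = y and x = y is a particular solution; the full solution set is the line x = y + c·u = y + c·(-1, 3, 3), c ∈ C.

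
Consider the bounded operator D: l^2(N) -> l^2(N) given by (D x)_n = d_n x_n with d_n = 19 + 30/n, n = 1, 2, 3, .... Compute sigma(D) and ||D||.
sigma(D) = {19 + 30/n : n ≥ 1} ∪ {19}; ||D|| = 49

A bounded diagonal operator on l^2 with diagonal entries d_n has spectrum equal to the closure of {d_n : n ≥ 1}: every d_n is an eigenvalue (with eigenvector e_n), so {d_n} ⊂ sigma(D); the spectrum is closed, so its closure is too; and for lambda not in the closure, (D - lambda I) has bounded inverse (the diagonal entries 1/(d_n - lambda) are bounded). For our sequence d_n = 19 + 30/n, n = 1, 2, 3, ...:
  - {d_n} = {19 + 30/n : n ≥ 1}; the only limit point is 19
  - closure = {19 + 30/n : n ≥ 1} ∪ {19}
For the norm: a diagonal operator has ||D|| = sup_n |d_n|. Here d_n = 19 + 30/n is positive and decreasing, so sup_n |d_n| = d_1 = 19 + 30 = 49. So ||D|| = 49.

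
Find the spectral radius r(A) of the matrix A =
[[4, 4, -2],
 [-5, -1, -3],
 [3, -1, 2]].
r(A) ≈ 5.5843

The eigenvalues of A are the roots of its characteristic polynomial. With M = A (coefficients from the trace, the sum of principal 2x2 minors, and det A):
  p(λ) = det(λ I - M) = λ^3 - 5λ^2 + 25λ + 32.
No integer candidate from the rational root theorem (±divisors of 32) is a root, so the roots are irrational. The cubic discriminant is Δ = -130523 < 0, so there is one real root and a complex-conjugate pair. p(-2) = -46 and p(-1) = 1 have opposite signs, so a root lies in (-2, -1); Newton's method refines it to λ ≈ -1.0262. Dividing out (λ - (-1.0262)) leaves approximately λ^2 - 6.0262λ + 31.1839. For λ^2 - 6.0262λ + 31.1839 the discriminant is -88.4208. It is negative, so the remaining roots are the complex-conjugate pair λ ≈ 3.0131 ± 4.7016i. Their product equals the constant term, so |λ|^2 ≈ 31.1839 and |λ| ≈ 5.5843.
Thus the eigenvalues (to 4 decimals) are -1.0262 (modulus 1.0262); 3.0131 ± 4.7016i (modulus 5.5843). The spectral radius is the largest modulus: r(A) ≈ 5.5843. (Cross-check: r(A) ≤ ||A||_2 ≈ 7.7516; equality holds whenever A is normal, though it can also hold for some non-normal A.)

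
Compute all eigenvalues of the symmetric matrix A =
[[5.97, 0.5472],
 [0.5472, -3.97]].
sigma(A) ≈ {-4, 6}

A is real symmetric, so its spectrum consists of real eigenvalues. Expanding the characteristic polynomial of the displayed matrix gives
  det(λ I - A) = p(λ) = λ^2 + (-2)λ + (-24).
Solving p(λ) = 0 yields eigenvalues ≈ -4, 6. (A is shown rounded to 4 decimals, so these recover the underlying integer eigenvalues to within that precision.)
Verification: the trace of A = 2 equals the sum of eigenvalues 2, and det(A) ≈ -24.0003 matches the eigenvalue product -24.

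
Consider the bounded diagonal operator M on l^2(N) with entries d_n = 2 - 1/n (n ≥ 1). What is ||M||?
||M|| = 2

For a diagonal operator on l^2 with entries d_n, ||M|| = sup_n |d_n|. Here d_1 = 1, d_2 = 3/2, ..., and d_n = 2 - 1/n increases monotonically toward 2. All terms lie in [1, 2), so |d_n| = d_n and the supremum is the limit 2, which is not attained by any individual d_n. Hence ||M|| = 2.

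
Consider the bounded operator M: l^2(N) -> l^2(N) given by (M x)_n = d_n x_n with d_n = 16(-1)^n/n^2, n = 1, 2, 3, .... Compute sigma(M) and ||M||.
sigma(M) = {16(-1)^n/n^2 : n ≥ 1} ∪ {0}; ||M|| = 16

A bounded diagonal operator on l^2 with diagonal entries d_n has spectrum equal to the closure of {d_n : n ≥ 1}: every d_n is an eigenvalue (with eigenvector e_n), so {d_n} ⊂ sigma(M); the spectrum is closed, so its closure is too; and for lambda not in the closure, (M - lambda I) has bounded inverse (the diagonal entries 1/(d_n - lambda) are bounded). For our sequence d_n = 16(-1)^n/n^2, n = 1, 2, 3, ...:
  - {d_n} = {16(-1)^n/n^2 : n ≥ 1}; the only limit point is 0
  - closure = {16(-1)^n/n^2 : n ≥ 1} ∪ {0}
For the norm: a diagonal operator has ||M|| = sup_n |d_n|. Here |d_n| = 16/n^2 is decreasing, so sup_n |d_n| = |d_1| = 16. So ||M|| = 16.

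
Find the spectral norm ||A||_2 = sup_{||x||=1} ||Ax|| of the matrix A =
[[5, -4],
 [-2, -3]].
||A||_2 = sqrt((54 + sqrt(800))/2) ≈ 6.4142 (= sqrt(largest eigenvalue of A^T A))

||A||_2 = sigma_max(A) = sqrt(lambda_max(A^T A)). Form the symmetric matrix M = A^T A =
[[29, -14],
 [-14, 25]].
Its characteristic polynomial (trace, determinant of M give the coefficients) is
  p(λ) = det(λ I - M) = λ^2 - 54λ + 529.
For λ^2 - 54λ + 529 the discriminant is 800. It is nonnegative but not a perfect square, so the roots are real and irrational: λ = (54 ± sqrt(800))/2 ≈ 41.1421, 12.8579.
So the eigenvalues of A^T A are ≈ 12.8579, 41.1421 (all ≥ 0, as they must be for A^T A). The largest is λ_max = (54 + sqrt(800))/2 ≈ 41.1421, hence ||A||_2 = sqrt(λ_max) = sqrt((54 + sqrt(800))/2) ≈ 6.4142.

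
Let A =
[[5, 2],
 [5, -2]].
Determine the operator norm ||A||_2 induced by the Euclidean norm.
||A||_2 = sqrt(50) ≈ 7.0711 (= sqrt(largest eigenvalue of A^T A))

||A||_2 = sigma_max(A) = sqrt(lambda_max(A^T A)). Form the symmetric matrix M = A^T A =
[[50, 0],
 [0, 8]].
Its characteristic polynomial (trace, determinant of M give the coefficients) is
  p(λ) = det(λ I - M) = λ^2 - 58λ + 400.
For λ^2 - 58λ + 400 the discriminant is 1764. It is a perfect square (42^2), so the roots are rational: λ = (58 ± 42)/2 = 50, 8.
So the eigenvalues of A^T A are ≈ 8, 50 (all ≥ 0, as they must be for A^T A). The largest is λ_max = 50, hence ||A||_2 = sqrt(λ_max) = sqrt(50) ≈ 7.0711.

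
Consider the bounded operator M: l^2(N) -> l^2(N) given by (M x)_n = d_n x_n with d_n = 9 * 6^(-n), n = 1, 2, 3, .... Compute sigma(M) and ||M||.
sigma(M) = {9 * 6^(-n) : n ≥ 1} ∪ {0}; ||M|| = 3/2

A bounded diagonal operator on l^2 with diagonal entries d_n has spectrum equal to the closure of {d_n : n ≥ 1}: every d_n is an eigenvalue (with eigenvector e_n), so {d_n} ⊂ sigma(M); the spectrum is closed, so its closure is too; and for lambda not in the closure, (M - lambda I) has bounded inverse (the diagonal entries 1/(d_n - lambda) are bounded). For our sequence d_n = 9 * 6^(-n), n = 1, 2, 3, ...:
  - {d_n} = {9 * 6^(-n) : n ≥ 1}; the only limit point is 0
  - closure = {9 * 6^(-n) : n ≥ 1} ∪ {0}
For the norm: a diagonal operator has ||M|| = sup_n |d_n|. Here d_n = 9 * 6^(-n) is positive and decreasing, so sup_n |d_n| = d_1 = 9/6 = 3/2. So ||M|| = 3/2.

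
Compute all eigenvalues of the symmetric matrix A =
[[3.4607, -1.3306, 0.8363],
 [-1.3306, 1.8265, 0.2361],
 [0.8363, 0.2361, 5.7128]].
sigma(A) ≈ {1, 4, 6}

A is real symmetric, so its spectrum consists of real eigenvalues. Expanding the characteristic polynomial of the displayed matrix gives
  det(λ I - A) = p(λ) = λ^3 + (-11)λ^2 + (34)λ + (-24).
Solving p(λ) = 0 yields eigenvalues ≈ 1, 4, 6. (A is shown rounded to 4 decimals, so these recover the underlying integer eigenvalues to within that precision.)
Verification: the trace of A = 11 equals the sum of eigenvalues 11, and det(A) ≈ 24.0001 matches the eigenvalue product 24.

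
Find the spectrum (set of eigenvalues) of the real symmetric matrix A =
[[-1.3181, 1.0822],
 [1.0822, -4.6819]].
sigma(A) ≈ {-5, -1}

A is real symmetric, so its spectrum consists of real eigenvalues. Expanding the characteristic polynomial of the displayed matrix gives
  det(λ I - A) = p(λ) = λ^2 + (6)λ + (5).
Solving p(λ) = 0 yields eigenvalues ≈ -5, -1. (A is shown rounded to 4 decimals, so these recover the underlying integer eigenvalues to within that precision.)
Verification: the trace of A = -6 equals the sum of eigenvalues -6, and det(A) ≈ 5.0001 matches the eigenvalue product 5.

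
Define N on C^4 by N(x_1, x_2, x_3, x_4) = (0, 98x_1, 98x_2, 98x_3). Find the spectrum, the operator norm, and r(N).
sigma(N) = {0}; ||N|| = 98; r(N) = 0. (N is nilpotent with N^4 = 0.)

On C^4, N is a strictly lower-triangular matrix with 98 on the subdiagonal and zeros elsewhere, so its characteristic polynomial is lambda^4 and every eigenvalue is 0: sigma(N) = {0}. For the operator norm, N e_i = 98e_{i+1} for i = 1, ..., 3 and N e_4 = 0, so the singular values of N are 98 (with multiplicity 3) and 0; hence ||N|| = 98. The spectral radius r(N) = max|lambda| = 0. Note ||N|| > r(N) — characteristic of non-normal nilpotent operators. Indeed N^4 = 0.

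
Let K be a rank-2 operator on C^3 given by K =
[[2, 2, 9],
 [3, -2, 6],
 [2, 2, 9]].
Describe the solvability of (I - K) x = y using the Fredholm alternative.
(I - K) is invertible (det(I - K) = -48 ≠ 0), so for every y in C^3 the equation (I - K) x = y has a unique solution.

K has rank 2 and factors as K = U V^T = u1 v1^T + u2 v2^T with u1 = (2, 3, 2), v1 = (1, -2, 0), u2 = (3, 2, 3), v2 = (0, 2, 3) (multiplying out reproduces the displayed K). The nonzero eigenvalues of U V^T coincide with those of the 2 x 2 matrix G = V^T U = [[v1·u1, v1·u2], [v2·u1, v2·u2]] = [[-4, -1], [12, 13]], and by the Sylvester determinant identity det(I_3 - U V^T) = det(I_2 - V^T U) = det([[5, 1], [-12, -12]]) = (5)(-12) - (1)(-12) = -48. (Direct check: I - K =
[[-1, -2, -9],
 [-3, 3, -6],
 [-2, -2, -8]]
has determinant -48.) The finite-dimensional Fredholm alternative says: either (I - K) is invertible, or ker(I - K) ≠ {0} and then range(I - K) = ker((I - K)^*)^⊥, with dim ker(I - K) = dim ker((I - K)^*). Since det(I - K) ≠ 0, 1 is not an eigenvalue of K and ker(I - K) = {0}, so we are in the first case: for every y there is a unique x = (I - K)^(-1) y. (Explicitly, by the Woodbury identity, (I - U V^T)^(-1) = I + U (I_2 - G)^(-1) V^T.)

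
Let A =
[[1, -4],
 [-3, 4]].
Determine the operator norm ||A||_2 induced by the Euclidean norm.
||A||_2 = sqrt((42 + sqrt(1508))/2) ≈ 6.3574 (= sqrt(largest eigenvalue of A^T A))

||A||_2 = sigma_max(A) = sqrt(lambda_max(A^T A)). Form the symmetric matrix M = A^T A =
[[10, -16],
 [-16, 32]].
Its characteristic polynomial (trace, determinant of M give the coefficients) is
  p(λ) = det(λ I - M) = λ^2 - 42λ + 64.
For λ^2 - 42λ + 64 the discriminant is 1508. It is nonnegative but not a perfect square, so the roots are real and irrational: λ = (42 ± sqrt(1508))/2 ≈ 40.4165, 1.5835.
So the eigenvalues of A^T A are ≈ 1.5835, 40.4165 (all ≥ 0, as they must be for A^T A). The largest is λ_max = (42 + sqrt(1508))/2 ≈ 40.4165, hence ||A||_2 = sqrt(λ_max) = sqrt((42 + sqrt(1508))/2) ≈ 6.3574.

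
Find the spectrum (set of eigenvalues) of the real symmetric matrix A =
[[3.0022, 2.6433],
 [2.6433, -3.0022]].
sigma(A) ≈ {-4, 4}

A is real symmetric, so its spectrum consists of real eigenvalues. Expanding the characteristic polynomial of the displayed matrix gives
  det(λ I - A) = p(λ) = λ^2 + (0)λ + (-16).
Solving p(λ) = 0 yields eigenvalues ≈ -4, 4. (A is shown rounded to 4 decimals, so these recover the underlying integer eigenvalues to within that precision.)
Verification: the trace of A = 0 equals the sum of eigenvalues 0, and det(A) ≈ -16.0002 matches the eigenvalue product -16.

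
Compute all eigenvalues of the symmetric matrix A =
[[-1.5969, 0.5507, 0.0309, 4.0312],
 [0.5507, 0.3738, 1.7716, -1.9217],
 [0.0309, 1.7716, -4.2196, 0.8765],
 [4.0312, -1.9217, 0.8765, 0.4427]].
sigma(A) ≈ {-6, -4, 1, 4}

A is real symmetric, so its spectrum consists of real eigenvalues. Expanding the characteristic polynomial of the displayed matrix gives
  det(λ I - A) = p(λ) = λ^4 + (5)λ^3 + (-22)λ^2 + (-80)λ + (96).
Solving p(λ) = 0 yields eigenvalues ≈ -6, -4, 1, 4. (A is shown rounded to 4 decimals, so these recover the underlying integer eigenvalues to within that precision.)
Verification: the trace of A = -5 equals the sum of eigenvalues -5, and det(A) ≈ 95.9992 matches the eigenvalue product 96.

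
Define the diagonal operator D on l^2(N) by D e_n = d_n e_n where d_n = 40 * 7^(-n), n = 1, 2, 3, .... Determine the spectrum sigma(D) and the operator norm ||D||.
sigma(D) = {40 * 7^(-n) : n ≥ 1} ∪ {0}; ||D|| = 40/7

A bounded diagonal operator on l^2 with diagonal entries d_n has spectrum equal to the closure of {d_n : n ≥ 1}: every d_n is an eigenvalue (with eigenvector e_n), so {d_n} ⊂ sigma(D); the spectrum is closed, so its closure is too; and for lambda not in the closure, (D - lambda I) has bounded inverse (the diagonal entries 1/(d_n - lambda) are bounded). For our sequence d_n = 40 * 7^(-n), n = 1, 2, 3, ...:
  - {d_n} = {40 * 7^(-n) : n ≥ 1}; the only limit point is 0
  - closure = {40 * 7^(-n) : n ≥ 1} ∪ {0}
For the norm: a diagonal operator has ||D|| = sup_n |d_n|. Here d_n = 40 * 7^(-n) is positive and decreasing, so sup_n |d_n| = d_1 = 40/7. So ||D|| = 40/7.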